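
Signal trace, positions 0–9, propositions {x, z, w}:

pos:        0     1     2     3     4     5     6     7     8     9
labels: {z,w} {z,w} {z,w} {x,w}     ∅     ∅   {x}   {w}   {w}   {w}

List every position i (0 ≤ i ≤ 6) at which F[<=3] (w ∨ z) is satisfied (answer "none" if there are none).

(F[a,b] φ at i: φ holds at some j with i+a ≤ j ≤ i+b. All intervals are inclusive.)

Evaluate at each i in [0,6]:
  i=0: ✓ (witness j=0)
  i=1: ✓ (witness j=1)
  i=2: ✓ (witness j=2)
  i=3: ✓ (witness j=3)
  i=4: ✓ (witness j=7)
  i=5: ✓ (witness j=7)
  i=6: ✓ (witness j=7)

0, 1, 2, 3, 4, 5, 6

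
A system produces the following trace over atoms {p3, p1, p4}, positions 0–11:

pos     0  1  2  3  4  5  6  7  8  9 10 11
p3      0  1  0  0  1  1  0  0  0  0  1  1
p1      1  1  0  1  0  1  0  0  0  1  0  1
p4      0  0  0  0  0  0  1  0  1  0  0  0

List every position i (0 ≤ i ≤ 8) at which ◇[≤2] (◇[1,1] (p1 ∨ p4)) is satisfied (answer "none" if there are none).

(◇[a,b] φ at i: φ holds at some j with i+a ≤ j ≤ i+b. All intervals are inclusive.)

Evaluate at each i in [0,8]:
  i=0: ✓ (witness j=0)
  i=1: ✓ (witness j=2)
  i=2: ✓ (witness j=2)
  i=3: ✓ (witness j=4)
  i=4: ✓ (witness j=4)
  i=5: ✓ (witness j=5)
  i=6: ✓ (witness j=7)
  i=7: ✓ (witness j=7)
  i=8: ✓ (witness j=8)

0, 1, 2, 3, 4, 5, 6, 7, 8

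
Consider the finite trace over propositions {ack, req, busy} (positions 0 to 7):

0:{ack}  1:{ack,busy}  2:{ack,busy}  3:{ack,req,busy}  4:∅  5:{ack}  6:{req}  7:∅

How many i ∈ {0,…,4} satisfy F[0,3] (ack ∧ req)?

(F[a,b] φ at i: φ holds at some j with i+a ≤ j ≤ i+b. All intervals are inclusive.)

Evaluate at each i in [0,4]:
  i=0: ✓ (witness j=3)
  i=1: ✓ (witness j=3)
  i=2: ✓ (witness j=3)
  i=3: ✓ (witness j=3)
  i=4: ✗ (none in [4,7])
Positions where it holds: {0, 1, 2, 3} → 4.

4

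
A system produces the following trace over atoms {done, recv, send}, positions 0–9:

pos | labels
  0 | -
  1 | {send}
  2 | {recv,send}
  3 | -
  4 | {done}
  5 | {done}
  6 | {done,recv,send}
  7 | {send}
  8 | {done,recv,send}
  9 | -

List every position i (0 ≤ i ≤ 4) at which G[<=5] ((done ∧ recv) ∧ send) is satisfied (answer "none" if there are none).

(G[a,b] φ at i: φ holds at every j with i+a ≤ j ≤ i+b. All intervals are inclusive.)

none

Evaluate at each i in [0,4]:
  i=0: ✗ (fails at j=0)
  i=1: ✗ (fails at j=1)
  i=2: ✗ (fails at j=2)
  i=3: ✗ (fails at j=3)
  i=4: ✗ (fails at j=4)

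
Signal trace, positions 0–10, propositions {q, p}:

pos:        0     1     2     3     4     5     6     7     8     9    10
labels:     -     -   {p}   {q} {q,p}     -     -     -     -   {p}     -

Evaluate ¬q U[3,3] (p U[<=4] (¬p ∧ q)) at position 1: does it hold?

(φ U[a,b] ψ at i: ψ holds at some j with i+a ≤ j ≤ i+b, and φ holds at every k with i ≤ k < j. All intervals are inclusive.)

Need some j in [4,4] with (p U[<=4] (¬p ∧ q)), and ¬q at every k in [1,j-1].
  j=4: (p U[<=4] (¬p ∧ q)) — fails.
No j in the window works → until fails.

Does not hold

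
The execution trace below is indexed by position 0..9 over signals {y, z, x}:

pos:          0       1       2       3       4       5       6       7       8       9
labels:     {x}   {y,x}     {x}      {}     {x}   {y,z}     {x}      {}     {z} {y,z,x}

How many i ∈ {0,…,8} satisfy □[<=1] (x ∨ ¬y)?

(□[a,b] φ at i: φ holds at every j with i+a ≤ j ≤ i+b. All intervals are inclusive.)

7

Evaluate at each i in [0,8]:
  i=0: ✓ (all of [0,1])
  i=1: ✓ (all of [1,2])
  i=2: ✓ (all of [2,3])
  i=3: ✓ (all of [3,4])
  i=4: ✗ (fails at j=5)
  i=5: ✗ (fails at j=5)
  i=6: ✓ (all of [6,7])
  i=7: ✓ (all of [7,8])
  i=8: ✓ (all of [8,9])
Positions where it holds: {0, 1, 2, 3, 6, 7, 8} → 7.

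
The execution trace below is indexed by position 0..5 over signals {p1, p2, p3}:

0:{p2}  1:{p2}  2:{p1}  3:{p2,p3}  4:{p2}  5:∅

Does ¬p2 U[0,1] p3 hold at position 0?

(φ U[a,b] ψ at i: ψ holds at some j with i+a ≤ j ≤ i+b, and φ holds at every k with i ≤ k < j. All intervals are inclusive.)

False

Need some j in [0,1] with p3, and ¬p2 at every k in [0,j-1].
  j=0: p3 false.
  j=1: p3 false.
No j in the window works → until fails.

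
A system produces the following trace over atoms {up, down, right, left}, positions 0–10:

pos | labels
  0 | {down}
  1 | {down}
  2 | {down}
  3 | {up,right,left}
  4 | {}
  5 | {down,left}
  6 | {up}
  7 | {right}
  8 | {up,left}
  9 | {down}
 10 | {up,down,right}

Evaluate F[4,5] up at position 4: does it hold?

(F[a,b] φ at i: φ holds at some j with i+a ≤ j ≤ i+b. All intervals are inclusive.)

Check up at each j in [8,9]:
  j=8: true
  j=9: false
Found at j=8 → formula holds.

Holds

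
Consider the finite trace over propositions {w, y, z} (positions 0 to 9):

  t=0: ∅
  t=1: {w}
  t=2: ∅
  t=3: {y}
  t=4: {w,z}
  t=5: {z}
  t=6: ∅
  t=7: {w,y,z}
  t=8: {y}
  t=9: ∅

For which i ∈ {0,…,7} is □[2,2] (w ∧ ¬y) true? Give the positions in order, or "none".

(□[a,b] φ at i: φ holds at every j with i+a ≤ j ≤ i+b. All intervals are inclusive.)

Evaluate at each i in [0,7]:
  i=0: ✗ (fails at j=2)
  i=1: ✗ (fails at j=3)
  i=2: ✓ (all of [4,4])
  i=3: ✗ (fails at j=5)
  i=4: ✗ (fails at j=6)
  i=5: ✗ (fails at j=7)
  i=6: ✗ (fails at j=8)
  i=7: ✗ (fails at j=9)

2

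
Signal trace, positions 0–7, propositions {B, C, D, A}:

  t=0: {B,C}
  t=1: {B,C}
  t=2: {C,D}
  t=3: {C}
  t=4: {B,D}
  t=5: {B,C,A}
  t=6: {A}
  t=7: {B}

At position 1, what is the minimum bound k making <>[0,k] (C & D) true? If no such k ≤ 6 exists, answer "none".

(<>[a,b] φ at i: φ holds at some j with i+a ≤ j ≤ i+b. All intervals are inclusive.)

Scan j = 1,2,… for (C & D):
  j=1: fails
  j=2: holds
First hit at j=2, so smallest k = 2-1 = 1.

1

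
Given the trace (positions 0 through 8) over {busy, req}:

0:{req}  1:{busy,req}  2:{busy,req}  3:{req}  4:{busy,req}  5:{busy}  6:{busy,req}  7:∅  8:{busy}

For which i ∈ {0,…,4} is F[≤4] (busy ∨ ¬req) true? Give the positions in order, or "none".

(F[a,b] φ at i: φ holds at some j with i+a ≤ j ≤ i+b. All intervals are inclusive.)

0, 1, 2, 3, 4

Evaluate at each i in [0,4]:
  i=0: ✓ (witness j=1)
  i=1: ✓ (witness j=1)
  i=2: ✓ (witness j=2)
  i=3: ✓ (witness j=4)
  i=4: ✓ (witness j=4)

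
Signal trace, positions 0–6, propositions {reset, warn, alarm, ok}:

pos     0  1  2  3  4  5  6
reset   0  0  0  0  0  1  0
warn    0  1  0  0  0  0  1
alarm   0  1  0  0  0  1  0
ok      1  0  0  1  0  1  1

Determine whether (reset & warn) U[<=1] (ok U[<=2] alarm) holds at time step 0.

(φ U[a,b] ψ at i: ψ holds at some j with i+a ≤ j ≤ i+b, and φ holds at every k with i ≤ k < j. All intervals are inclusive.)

True

Need some j in [0,1] with (ok U[<=2] alarm), and (reset & warn) at every k in [0,j-1].
  j=0: (ok U[<=2] alarm) holds; no prefix to check → satisfied.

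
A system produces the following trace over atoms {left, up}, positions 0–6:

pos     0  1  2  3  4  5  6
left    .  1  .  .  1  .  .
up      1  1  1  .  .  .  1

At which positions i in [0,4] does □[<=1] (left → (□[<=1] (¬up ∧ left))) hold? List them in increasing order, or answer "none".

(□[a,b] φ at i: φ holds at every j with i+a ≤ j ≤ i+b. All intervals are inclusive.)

2

Evaluate at each i in [0,4]:
  i=0: ✗ (fails at j=1)
  i=1: ✗ (fails at j=1)
  i=2: ✓ (all of [2,3])
  i=3: ✗ (fails at j=4)
  i=4: ✗ (fails at j=4)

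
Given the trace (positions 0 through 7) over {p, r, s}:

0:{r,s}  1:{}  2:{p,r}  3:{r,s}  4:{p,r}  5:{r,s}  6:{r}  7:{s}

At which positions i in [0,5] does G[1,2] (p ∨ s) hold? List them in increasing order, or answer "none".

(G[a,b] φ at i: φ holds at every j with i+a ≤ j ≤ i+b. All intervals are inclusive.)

1, 2, 3

Evaluate at each i in [0,5]:
  i=0: ✗ (fails at j=1)
  i=1: ✓ (all of [2,3])
  i=2: ✓ (all of [3,4])
  i=3: ✓ (all of [4,5])
  i=4: ✗ (fails at j=6)
  i=5: ✗ (fails at j=6)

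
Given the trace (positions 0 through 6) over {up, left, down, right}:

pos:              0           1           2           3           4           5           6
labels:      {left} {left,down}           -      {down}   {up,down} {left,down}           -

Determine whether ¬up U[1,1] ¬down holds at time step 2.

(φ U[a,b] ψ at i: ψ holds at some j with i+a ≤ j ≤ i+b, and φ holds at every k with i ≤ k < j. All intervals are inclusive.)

False

Need some j in [3,3] with ¬down, and ¬up at every k in [2,j-1].
  j=3: ¬down false.
No j in the window works → until fails.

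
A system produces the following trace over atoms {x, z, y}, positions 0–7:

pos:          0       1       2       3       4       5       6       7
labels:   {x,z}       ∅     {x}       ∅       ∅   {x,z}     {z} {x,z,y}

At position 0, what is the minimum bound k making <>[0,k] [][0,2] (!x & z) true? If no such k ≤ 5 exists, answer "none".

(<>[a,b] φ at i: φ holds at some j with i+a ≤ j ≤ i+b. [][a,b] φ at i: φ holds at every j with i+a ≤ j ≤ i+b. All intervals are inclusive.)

Scan j = 0,1,… for [][0,2] (!x & z):
  j=0: fails
  j=1: fails
  j=2: fails
  j=3: fails
  j=4: fails
  j=5: fails
No j in [0,5] satisfies it → none.

none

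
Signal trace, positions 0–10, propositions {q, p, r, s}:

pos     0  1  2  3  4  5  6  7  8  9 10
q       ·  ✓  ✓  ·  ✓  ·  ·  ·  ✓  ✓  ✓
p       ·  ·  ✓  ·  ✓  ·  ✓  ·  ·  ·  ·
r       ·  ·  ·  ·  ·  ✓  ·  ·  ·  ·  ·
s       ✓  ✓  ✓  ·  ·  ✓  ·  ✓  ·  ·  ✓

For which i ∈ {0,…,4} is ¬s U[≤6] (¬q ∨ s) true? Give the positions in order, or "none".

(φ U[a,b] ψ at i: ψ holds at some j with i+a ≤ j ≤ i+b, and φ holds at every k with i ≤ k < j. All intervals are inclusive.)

0, 1, 2, 3, 4

Evaluate at each i in [0,4]:
  i=0: ✓ (rhs at j=0)
  i=1: ✓ (rhs at j=1)
  i=2: ✓ (rhs at j=2)
  i=3: ✓ (rhs at j=3)
  i=4: ✓ (rhs at j=5; lhs holds on [4,4])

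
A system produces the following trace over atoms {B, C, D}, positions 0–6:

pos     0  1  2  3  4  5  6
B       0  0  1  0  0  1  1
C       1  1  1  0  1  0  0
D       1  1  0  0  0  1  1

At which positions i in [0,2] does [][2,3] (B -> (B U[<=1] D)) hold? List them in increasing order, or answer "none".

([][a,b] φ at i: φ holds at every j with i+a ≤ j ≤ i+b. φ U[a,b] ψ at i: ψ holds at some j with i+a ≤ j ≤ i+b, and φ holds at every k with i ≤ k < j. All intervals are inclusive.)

1, 2

Evaluate at each i in [0,2]:
  i=0: ✗ (fails at j=2)
  i=1: ✓ (all of [3,4])
  i=2: ✓ (all of [4,5])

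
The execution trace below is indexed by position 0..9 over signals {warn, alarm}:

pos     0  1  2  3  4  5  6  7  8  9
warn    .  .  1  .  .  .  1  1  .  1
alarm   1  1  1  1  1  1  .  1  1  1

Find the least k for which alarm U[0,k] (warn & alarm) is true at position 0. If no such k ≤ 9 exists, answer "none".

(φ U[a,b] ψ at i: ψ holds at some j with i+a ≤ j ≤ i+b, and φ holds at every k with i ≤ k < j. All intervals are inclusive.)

Need earliest j ≥ 0 with (warn & alarm), and alarm at every k in [0,j-1].
  j=0: rhs fails.
  j=1: rhs fails.
  j=2: rhs holds; lhs holds on [0,1]. k = 2.

2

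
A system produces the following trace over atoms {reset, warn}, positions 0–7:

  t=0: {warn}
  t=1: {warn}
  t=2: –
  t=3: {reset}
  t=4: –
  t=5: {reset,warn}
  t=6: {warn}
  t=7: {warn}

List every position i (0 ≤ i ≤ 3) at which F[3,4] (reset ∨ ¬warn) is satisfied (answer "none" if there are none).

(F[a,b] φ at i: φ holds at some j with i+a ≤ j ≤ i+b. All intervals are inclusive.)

Evaluate at each i in [0,3]:
  i=0: ✓ (witness j=3)
  i=1: ✓ (witness j=4)
  i=2: ✓ (witness j=5)
  i=3: ✗ (none in [6,7])

0, 1, 2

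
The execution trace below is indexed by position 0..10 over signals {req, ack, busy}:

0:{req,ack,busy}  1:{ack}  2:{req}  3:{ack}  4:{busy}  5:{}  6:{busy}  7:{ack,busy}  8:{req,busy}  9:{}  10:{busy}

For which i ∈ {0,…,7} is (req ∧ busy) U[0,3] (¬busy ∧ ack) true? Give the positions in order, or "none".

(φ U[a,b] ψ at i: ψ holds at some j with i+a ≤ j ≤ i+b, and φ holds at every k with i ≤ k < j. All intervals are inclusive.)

0, 1, 3

Evaluate at each i in [0,7]:
  i=0: ✓ (rhs at j=1; lhs holds on [0,0])
  i=1: ✓ (rhs at j=1)
  i=2: ✗ (lhs fails at k=2 before rhs at j=3)
  i=3: ✓ (rhs at j=3)
  i=4: ✗ (no rhs in [4,7])
  i=5: ✗ (no rhs in [5,8])
  i=6: ✗ (no rhs in [6,9])
  i=7: ✗ (no rhs in [7,10])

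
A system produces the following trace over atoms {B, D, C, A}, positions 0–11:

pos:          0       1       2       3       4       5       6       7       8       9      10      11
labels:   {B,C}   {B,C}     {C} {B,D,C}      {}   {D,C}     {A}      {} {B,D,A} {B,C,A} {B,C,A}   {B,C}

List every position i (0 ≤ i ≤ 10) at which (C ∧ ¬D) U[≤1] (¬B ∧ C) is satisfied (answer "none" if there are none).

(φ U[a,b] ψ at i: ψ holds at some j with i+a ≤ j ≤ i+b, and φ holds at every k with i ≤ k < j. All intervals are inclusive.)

Evaluate at each i in [0,10]:
  i=0: ✗ (no rhs in [0,1])
  i=1: ✓ (rhs at j=2; lhs holds on [1,1])
  i=2: ✓ (rhs at j=2)
  i=3: ✗ (no rhs in [3,4])
  i=4: ✗ (lhs fails at k=4 before rhs at j=5)
  i=5: ✓ (rhs at j=5)
  i=6: ✗ (no rhs in [6,7])
  i=7: ✗ (no rhs in [7,8])
  i=8: ✗ (no rhs in [8,9])
  i=9: ✗ (no rhs in [9,10])
  i=10: ✗ (no rhs in [10,11])

1, 2, 5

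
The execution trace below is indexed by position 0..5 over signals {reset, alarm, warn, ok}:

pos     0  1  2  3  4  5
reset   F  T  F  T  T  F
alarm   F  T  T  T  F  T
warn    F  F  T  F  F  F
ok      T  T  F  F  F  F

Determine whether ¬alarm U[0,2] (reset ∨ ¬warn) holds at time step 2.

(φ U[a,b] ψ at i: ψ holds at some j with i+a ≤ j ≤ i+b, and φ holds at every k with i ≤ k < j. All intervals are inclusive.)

Need some j in [2,4] with (reset ∨ ¬warn), and ¬alarm at every k in [2,j-1].
  j=2: (reset ∨ ¬warn) false.
  j=3: (reset ∨ ¬warn) holds, but ¬alarm fails at k=2 → not this j.
  j=4: (reset ∨ ¬warn) holds, but ¬alarm fails at k=2 → not this j.
No j in the window works → until fails.

Does not hold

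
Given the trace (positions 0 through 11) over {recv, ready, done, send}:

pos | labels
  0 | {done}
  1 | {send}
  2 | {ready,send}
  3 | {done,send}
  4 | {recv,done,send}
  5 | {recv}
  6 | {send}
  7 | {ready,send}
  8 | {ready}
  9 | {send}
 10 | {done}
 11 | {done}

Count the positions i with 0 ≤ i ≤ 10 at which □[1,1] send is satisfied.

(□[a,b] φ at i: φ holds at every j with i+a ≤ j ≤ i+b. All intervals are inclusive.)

7

Evaluate at each i in [0,10]:
  i=0: ✓ (all of [1,1])
  i=1: ✓ (all of [2,2])
  i=2: ✓ (all of [3,3])
  i=3: ✓ (all of [4,4])
  i=4: ✗ (fails at j=5)
  i=5: ✓ (all of [6,6])
  i=6: ✓ (all of [7,7])
  i=7: ✗ (fails at j=8)
  i=8: ✓ (all of [9,9])
  i=9: ✗ (fails at j=10)
  i=10: ✗ (fails at j=11)
Positions where it holds: {0, 1, 2, 3, 5, 6, 8} → 7.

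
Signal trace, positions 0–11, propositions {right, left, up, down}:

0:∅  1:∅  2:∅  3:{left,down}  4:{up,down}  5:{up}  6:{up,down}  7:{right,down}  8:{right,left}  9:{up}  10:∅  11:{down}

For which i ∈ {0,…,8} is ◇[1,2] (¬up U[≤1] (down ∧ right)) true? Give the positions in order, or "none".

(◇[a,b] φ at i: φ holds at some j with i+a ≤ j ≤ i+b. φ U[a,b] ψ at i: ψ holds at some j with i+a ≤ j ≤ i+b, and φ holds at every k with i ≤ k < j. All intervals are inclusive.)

5, 6

Evaluate at each i in [0,8]:
  i=0: ✗ (none in [1,2])
  i=1: ✗ (none in [2,3])
  i=2: ✗ (none in [3,4])
  i=3: ✗ (none in [4,5])
  i=4: ✗ (none in [5,6])
  i=5: ✓ (witness j=7)
  i=6: ✓ (witness j=7)
  i=7: ✗ (none in [8,9])
  i=8: ✗ (none in [9,10])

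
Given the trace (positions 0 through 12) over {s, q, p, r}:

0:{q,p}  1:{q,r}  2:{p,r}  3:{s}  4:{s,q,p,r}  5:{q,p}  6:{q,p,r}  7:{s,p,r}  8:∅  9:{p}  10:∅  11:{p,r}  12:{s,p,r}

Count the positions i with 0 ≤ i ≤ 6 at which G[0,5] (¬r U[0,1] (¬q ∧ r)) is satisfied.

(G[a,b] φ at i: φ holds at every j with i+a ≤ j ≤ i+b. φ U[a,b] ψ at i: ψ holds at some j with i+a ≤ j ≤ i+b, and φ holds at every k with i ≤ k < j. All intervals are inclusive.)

Evaluate at each i in [0,6]:
  i=0: ✗ (fails at j=0)
  i=1: ✗ (fails at j=1)
  i=2: ✗ (fails at j=3)
  i=3: ✗ (fails at j=3)
  i=4: ✗ (fails at j=4)
  i=5: ✗ (fails at j=5)
  i=6: ✗ (fails at j=6)
Positions where it holds: {} → 0.

0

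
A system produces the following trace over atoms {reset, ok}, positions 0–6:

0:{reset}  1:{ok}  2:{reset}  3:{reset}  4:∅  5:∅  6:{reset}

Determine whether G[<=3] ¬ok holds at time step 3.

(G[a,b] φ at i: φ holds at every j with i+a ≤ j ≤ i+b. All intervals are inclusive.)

True

Check ¬ok at every j in [3,6]:
  j=3: true
  j=4: true
  j=5: true
  j=6: true
All positions satisfy it → formula holds.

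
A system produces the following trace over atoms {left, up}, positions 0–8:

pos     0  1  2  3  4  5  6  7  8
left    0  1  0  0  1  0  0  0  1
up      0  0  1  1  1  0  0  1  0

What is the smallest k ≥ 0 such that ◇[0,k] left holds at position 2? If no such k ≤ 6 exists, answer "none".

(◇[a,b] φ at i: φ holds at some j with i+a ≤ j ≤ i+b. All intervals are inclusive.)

Scan j = 2,3,… for left:
  j=2: fails
  j=3: fails
  j=4: holds
First hit at j=4, so smallest k = 4-2 = 2.

2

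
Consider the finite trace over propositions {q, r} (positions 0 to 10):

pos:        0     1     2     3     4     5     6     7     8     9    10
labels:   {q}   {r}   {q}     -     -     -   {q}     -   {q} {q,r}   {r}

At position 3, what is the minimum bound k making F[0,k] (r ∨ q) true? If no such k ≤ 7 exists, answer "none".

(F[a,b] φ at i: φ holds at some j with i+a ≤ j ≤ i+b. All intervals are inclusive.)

3

Scan j = 3,4,… for (r ∨ q):
  j=3: fails
  j=4: fails
  j=5: fails
  j=6: holds
First hit at j=6, so smallest k = 6-3 = 3.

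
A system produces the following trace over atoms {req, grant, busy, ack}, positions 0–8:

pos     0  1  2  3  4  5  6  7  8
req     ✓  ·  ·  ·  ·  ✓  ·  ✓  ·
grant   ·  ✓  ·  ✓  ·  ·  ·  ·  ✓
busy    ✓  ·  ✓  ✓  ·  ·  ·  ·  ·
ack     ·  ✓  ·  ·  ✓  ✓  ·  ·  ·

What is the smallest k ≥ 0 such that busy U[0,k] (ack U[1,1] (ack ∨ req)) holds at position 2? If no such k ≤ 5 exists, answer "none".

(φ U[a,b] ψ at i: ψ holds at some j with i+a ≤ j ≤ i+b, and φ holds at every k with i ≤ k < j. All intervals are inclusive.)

2

Need earliest j ≥ 2 with (ack U[1,1] (ack ∨ req)), and busy at every k in [2,j-1].
  j=2: rhs fails.
  j=3: rhs fails.
  j=4: rhs holds; lhs holds on [2,3]. k = 2.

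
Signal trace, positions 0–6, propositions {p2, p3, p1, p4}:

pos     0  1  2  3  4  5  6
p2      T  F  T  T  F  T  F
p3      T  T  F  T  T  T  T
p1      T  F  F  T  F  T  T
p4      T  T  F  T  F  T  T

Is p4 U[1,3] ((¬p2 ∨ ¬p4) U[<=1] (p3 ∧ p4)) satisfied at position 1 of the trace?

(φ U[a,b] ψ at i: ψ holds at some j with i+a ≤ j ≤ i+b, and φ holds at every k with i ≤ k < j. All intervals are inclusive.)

Holds

Need some j in [2,4] with ((¬p2 ∨ ¬p4) U[<=1] (p3 ∧ p4)), and p4 at every k in [1,j-1].
  j=2: ((¬p2 ∨ ¬p4) U[<=1] (p3 ∧ p4)) holds; p4 holds at every k in [1,1] → satisfied.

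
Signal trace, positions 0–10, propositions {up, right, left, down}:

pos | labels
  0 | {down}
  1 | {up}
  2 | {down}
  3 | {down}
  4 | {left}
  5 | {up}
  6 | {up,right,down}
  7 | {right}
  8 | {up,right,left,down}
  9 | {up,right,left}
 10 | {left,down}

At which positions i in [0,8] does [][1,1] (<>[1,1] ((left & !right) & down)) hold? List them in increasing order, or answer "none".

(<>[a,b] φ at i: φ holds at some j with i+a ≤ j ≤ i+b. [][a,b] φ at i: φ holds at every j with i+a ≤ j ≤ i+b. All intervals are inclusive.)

Evaluate at each i in [0,8]:
  i=0: ✗ (fails at j=1)
  i=1: ✗ (fails at j=2)
  i=2: ✗ (fails at j=3)
  i=3: ✗ (fails at j=4)
  i=4: ✗ (fails at j=5)
  i=5: ✗ (fails at j=6)
  i=6: ✗ (fails at j=7)
  i=7: ✗ (fails at j=8)
  i=8: ✓ (all of [9,9])

8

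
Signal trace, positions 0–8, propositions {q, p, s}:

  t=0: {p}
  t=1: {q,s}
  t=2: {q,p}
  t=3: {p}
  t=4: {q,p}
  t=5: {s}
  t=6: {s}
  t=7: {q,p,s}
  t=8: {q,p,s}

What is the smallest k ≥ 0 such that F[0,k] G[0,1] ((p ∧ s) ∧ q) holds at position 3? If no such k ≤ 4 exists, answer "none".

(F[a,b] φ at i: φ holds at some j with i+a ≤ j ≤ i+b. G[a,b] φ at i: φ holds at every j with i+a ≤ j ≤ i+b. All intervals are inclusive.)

Scan j = 3,4,… for G[0,1] ((p ∧ s) ∧ q):
  j=3: fails
  j=4: fails
  j=5: fails
  j=6: fails
  j=7: holds
First hit at j=7, so smallest k = 7-3 = 4.

4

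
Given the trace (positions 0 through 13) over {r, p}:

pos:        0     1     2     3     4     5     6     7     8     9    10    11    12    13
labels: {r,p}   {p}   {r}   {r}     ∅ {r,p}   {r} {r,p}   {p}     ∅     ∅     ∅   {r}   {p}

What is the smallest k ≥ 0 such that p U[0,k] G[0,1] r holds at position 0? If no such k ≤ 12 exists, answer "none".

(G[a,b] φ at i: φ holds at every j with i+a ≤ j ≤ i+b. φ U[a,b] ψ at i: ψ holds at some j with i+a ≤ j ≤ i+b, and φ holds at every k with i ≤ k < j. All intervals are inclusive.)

Need earliest j ≥ 0 with G[0,1] r, and p at every k in [0,j-1].
  j=0: rhs fails.
  j=1: rhs fails.
  j=2: rhs holds; lhs holds on [0,1]. k = 2.

2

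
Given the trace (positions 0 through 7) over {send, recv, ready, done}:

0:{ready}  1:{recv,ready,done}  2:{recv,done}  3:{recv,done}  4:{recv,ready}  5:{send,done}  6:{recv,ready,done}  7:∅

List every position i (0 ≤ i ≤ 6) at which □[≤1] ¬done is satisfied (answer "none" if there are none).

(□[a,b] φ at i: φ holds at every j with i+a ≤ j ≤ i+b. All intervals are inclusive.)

none

Evaluate at each i in [0,6]:
  i=0: ✗ (fails at j=1)
  i=1: ✗ (fails at j=1)
  i=2: ✗ (fails at j=2)
  i=3: ✗ (fails at j=3)
  i=4: ✗ (fails at j=5)
  i=5: ✗ (fails at j=5)
  i=6: ✗ (fails at j=6)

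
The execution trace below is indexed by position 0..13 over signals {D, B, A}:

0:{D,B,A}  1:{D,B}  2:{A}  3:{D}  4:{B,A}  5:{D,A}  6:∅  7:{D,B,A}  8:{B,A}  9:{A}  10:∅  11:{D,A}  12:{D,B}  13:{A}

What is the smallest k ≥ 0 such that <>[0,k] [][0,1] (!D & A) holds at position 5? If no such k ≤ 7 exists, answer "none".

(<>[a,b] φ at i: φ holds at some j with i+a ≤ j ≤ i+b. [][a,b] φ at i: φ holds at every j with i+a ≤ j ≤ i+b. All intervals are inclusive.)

Scan j = 5,6,… for [][0,1] (!D & A):
  j=5: fails
  j=6: fails
  j=7: fails
  j=8: holds
First hit at j=8, so smallest k = 8-5 = 3.

3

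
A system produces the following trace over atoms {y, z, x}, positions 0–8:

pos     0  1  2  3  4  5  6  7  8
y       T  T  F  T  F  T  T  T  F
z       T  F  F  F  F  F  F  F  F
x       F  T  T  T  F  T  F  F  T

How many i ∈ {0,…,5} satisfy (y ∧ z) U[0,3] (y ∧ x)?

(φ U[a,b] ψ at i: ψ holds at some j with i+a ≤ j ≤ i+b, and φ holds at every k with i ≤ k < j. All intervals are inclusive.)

4

Evaluate at each i in [0,5]:
  i=0: ✓ (rhs at j=1; lhs holds on [0,0])
  i=1: ✓ (rhs at j=1)
  i=2: ✗ (lhs fails at k=2 before rhs at j=3)
  i=3: ✓ (rhs at j=3)
  i=4: ✗ (lhs fails at k=4 before rhs at j=5)
  i=5: ✓ (rhs at j=5)
Positions where it holds: {0, 1, 3, 5} → 4.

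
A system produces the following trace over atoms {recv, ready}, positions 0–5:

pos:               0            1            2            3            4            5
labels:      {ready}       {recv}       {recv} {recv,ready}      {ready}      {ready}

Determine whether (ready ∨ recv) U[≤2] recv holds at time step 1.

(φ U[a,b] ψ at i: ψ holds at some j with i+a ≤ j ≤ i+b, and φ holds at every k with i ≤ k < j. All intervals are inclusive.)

Need some j in [1,3] with recv, and (ready ∨ recv) at every k in [1,j-1].
  j=1: recv holds; no prefix to check → satisfied.

Holds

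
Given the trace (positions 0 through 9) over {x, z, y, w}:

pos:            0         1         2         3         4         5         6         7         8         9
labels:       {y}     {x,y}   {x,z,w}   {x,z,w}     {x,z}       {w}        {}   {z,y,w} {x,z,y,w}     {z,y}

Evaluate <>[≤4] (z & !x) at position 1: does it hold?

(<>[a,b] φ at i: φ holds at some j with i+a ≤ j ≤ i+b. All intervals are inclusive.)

Does not hold

Check (z & !x) at each j in [1,5]:
  j=1: false
  j=2: false
  j=3: false
  j=4: false
  j=5: false
No position in the window satisfies it → formula fails.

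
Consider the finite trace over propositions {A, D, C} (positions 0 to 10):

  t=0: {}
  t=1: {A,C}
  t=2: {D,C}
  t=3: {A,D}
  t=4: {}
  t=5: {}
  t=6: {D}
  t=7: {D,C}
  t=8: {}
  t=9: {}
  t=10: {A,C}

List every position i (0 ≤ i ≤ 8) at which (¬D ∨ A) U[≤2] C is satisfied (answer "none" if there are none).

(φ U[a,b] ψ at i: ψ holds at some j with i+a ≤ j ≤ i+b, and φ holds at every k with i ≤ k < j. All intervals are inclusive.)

0, 1, 2, 7, 8

Evaluate at each i in [0,8]:
  i=0: ✓ (rhs at j=1; lhs holds on [0,0])
  i=1: ✓ (rhs at j=1)
  i=2: ✓ (rhs at j=2)
  i=3: ✗ (no rhs in [3,5])
  i=4: ✗ (no rhs in [4,6])
  i=5: ✗ (lhs fails at k=6 before rhs at j=7)
  i=6: ✗ (lhs fails at k=6 before rhs at j=7)
  i=7: ✓ (rhs at j=7)
  i=8: ✓ (rhs at j=10; lhs holds on [8,9])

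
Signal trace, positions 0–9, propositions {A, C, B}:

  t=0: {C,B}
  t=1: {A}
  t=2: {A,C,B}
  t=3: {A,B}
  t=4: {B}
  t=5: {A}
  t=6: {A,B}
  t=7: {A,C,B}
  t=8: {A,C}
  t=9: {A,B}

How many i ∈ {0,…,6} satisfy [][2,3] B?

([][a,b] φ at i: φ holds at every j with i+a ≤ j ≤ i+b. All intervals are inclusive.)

Evaluate at each i in [0,6]:
  i=0: ✓ (all of [2,3])
  i=1: ✓ (all of [3,4])
  i=2: ✗ (fails at j=5)
  i=3: ✗ (fails at j=5)
  i=4: ✓ (all of [6,7])
  i=5: ✗ (fails at j=8)
  i=6: ✗ (fails at j=8)
Positions where it holds: {0, 1, 4} → 3.

3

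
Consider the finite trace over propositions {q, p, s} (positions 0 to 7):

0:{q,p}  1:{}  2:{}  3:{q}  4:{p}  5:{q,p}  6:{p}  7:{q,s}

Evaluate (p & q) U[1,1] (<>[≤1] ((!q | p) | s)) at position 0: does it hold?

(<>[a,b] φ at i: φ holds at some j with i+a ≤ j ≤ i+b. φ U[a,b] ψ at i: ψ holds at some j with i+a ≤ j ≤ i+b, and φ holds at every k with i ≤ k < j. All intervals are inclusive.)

True

Need some j in [1,1] with <>[≤1] ((!q | p) | s), and (p & q) at every k in [0,j-1].
  j=1: <>[≤1] ((!q | p) | s) holds; (p & q) holds at every k in [0,0] → satisfied.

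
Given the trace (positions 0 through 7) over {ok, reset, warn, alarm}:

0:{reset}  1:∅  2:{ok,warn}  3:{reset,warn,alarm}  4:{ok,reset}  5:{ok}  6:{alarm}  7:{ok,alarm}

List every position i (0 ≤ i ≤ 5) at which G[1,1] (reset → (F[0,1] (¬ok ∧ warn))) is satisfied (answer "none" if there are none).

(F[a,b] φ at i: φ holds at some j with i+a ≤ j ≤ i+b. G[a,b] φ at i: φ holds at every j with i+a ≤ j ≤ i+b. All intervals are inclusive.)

Evaluate at each i in [0,5]:
  i=0: ✓ (all of [1,1])
  i=1: ✓ (all of [2,2])
  i=2: ✓ (all of [3,3])
  i=3: ✗ (fails at j=4)
  i=4: ✓ (all of [5,5])
  i=5: ✓ (all of [6,6])

0, 1, 2, 4, 5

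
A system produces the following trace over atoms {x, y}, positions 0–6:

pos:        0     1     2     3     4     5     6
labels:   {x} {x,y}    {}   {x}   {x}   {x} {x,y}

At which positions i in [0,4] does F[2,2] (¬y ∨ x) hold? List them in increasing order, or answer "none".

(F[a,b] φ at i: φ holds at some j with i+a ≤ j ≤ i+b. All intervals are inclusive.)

0, 1, 2, 3, 4

Evaluate at each i in [0,4]:
  i=0: ✓ (witness j=2)
  i=1: ✓ (witness j=3)
  i=2: ✓ (witness j=4)
  i=3: ✓ (witness j=5)
  i=4: ✓ (witness j=6)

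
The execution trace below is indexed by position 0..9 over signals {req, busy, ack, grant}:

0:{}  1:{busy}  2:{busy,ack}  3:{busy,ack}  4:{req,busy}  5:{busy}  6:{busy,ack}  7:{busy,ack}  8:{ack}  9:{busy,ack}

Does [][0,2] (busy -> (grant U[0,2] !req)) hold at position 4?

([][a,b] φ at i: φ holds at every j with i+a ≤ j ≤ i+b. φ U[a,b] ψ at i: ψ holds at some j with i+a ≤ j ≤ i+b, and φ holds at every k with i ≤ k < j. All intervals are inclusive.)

Check (busy -> (grant U[0,2] !req)) at every j in [4,6]:
  j=4: antecedent true; consequent fails → ✗
  j=5: antecedent true; consequent holds → ✓
  j=6: antecedent true; consequent holds → ✓
Fails at j=4 → formula fails.

False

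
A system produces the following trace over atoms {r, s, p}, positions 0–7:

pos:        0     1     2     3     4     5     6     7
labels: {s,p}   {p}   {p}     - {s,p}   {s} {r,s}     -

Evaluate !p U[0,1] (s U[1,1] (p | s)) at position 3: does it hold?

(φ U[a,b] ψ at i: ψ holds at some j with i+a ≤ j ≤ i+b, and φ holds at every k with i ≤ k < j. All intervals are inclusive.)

Yes

Need some j in [3,4] with (s U[1,1] (p | s)), and !p at every k in [3,j-1].
  j=3: (s U[1,1] (p | s)) — fails.
  j=4: (s U[1,1] (p | s)) holds; !p holds at every k in [3,3] → satisfied.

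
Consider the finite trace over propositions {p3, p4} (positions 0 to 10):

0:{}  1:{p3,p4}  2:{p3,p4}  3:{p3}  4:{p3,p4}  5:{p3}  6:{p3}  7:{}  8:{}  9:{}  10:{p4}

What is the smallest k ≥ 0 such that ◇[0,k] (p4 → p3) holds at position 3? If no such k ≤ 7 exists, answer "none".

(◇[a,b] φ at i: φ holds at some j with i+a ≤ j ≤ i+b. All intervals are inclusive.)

0

Scan j = 3,4,… for (p4 → p3):
  j=3: holds
First hit at j=3, so smallest k = 3-3 = 0.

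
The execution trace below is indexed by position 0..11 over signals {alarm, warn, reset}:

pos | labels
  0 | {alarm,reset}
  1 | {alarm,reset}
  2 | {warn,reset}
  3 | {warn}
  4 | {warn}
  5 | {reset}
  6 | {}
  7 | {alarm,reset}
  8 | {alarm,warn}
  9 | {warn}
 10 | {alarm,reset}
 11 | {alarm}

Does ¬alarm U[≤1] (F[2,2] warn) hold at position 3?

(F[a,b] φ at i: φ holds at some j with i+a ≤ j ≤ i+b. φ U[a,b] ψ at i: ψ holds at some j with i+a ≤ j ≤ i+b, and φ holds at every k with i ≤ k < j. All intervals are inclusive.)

Does not hold

Need some j in [3,4] with F[2,2] warn, and ¬alarm at every k in [3,j-1].
  j=3: F[2,2] warn — fails (none in [5,5]).
  j=4: F[2,2] warn — fails (none in [6,6]).
No j in the window works → until fails.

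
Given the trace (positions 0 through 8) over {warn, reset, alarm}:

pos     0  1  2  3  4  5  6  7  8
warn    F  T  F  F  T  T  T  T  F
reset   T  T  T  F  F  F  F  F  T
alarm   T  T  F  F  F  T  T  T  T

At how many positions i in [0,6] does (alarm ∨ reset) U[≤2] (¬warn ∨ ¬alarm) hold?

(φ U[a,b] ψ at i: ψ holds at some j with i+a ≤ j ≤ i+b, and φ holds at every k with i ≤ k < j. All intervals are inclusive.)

Evaluate at each i in [0,6]:
  i=0: ✓ (rhs at j=0)
  i=1: ✓ (rhs at j=2; lhs holds on [1,1])
  i=2: ✓ (rhs at j=2)
  i=3: ✓ (rhs at j=3)
  i=4: ✓ (rhs at j=4)
  i=5: ✗ (no rhs in [5,7])
  i=6: ✓ (rhs at j=8; lhs holds on [6,7])
Positions where it holds: {0, 1, 2, 3, 4, 6} → 6.

6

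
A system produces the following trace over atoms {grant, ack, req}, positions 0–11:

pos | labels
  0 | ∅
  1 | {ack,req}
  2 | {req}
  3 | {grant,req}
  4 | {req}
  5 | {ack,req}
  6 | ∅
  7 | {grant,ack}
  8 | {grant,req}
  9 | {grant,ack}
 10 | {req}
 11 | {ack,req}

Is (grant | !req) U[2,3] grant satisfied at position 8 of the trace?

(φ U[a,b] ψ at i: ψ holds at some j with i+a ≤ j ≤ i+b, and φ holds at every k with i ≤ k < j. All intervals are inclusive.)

False

Need some j in [10,11] with grant, and (grant | !req) at every k in [8,j-1].
  j=10: grant false.
  j=11: grant false.
No j in the window works → until fails.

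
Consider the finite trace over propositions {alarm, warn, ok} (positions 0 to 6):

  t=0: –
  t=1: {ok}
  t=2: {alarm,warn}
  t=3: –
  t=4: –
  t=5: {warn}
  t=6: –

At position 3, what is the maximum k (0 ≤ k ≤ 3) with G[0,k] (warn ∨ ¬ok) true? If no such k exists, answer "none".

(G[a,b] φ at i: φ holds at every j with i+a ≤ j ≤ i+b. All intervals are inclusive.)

3

(warn ∨ ¬ok) must hold from j=3 onward; find where it first fails.
  j=3: holds
  j=4: holds
  j=5: holds
  j=6: holds
Holds through j=6; largest k = 3.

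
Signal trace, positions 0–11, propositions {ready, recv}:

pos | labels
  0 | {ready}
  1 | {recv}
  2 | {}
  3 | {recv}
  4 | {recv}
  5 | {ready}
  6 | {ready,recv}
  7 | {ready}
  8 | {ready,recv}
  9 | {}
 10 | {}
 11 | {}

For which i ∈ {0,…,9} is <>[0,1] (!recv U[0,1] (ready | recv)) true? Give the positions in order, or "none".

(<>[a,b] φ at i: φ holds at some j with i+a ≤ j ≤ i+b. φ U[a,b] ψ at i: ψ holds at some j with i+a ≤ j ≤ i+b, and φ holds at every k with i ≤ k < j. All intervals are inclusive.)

0, 1, 2, 3, 4, 5, 6, 7, 8

Evaluate at each i in [0,9]:
  i=0: ✓ (witness j=0)
  i=1: ✓ (witness j=1)
  i=2: ✓ (witness j=2)
  i=3: ✓ (witness j=3)
  i=4: ✓ (witness j=4)
  i=5: ✓ (witness j=5)
  i=6: ✓ (witness j=6)
  i=7: ✓ (witness j=7)
  i=8: ✓ (witness j=8)
  i=9: ✗ (none in [9,10])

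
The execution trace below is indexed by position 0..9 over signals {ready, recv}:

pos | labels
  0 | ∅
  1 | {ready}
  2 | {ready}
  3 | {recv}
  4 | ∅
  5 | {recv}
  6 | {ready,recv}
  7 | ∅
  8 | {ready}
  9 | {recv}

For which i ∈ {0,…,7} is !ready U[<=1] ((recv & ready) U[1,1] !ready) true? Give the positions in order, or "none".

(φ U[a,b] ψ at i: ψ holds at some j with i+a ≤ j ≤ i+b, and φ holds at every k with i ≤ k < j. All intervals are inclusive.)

Evaluate at each i in [0,7]:
  i=0: ✗ (no rhs in [0,1])
  i=1: ✗ (no rhs in [1,2])
  i=2: ✗ (no rhs in [2,3])
  i=3: ✗ (no rhs in [3,4])
  i=4: ✗ (no rhs in [4,5])
  i=5: ✓ (rhs at j=6; lhs holds on [5,5])
  i=6: ✓ (rhs at j=6)
  i=7: ✗ (no rhs in [7,8])

5, 6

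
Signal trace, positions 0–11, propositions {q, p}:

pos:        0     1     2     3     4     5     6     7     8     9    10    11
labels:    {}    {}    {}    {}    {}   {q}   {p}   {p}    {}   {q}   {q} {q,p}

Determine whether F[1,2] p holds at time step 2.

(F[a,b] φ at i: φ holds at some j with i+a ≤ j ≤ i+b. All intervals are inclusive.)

False

Check p at each j in [3,4]:
  j=3: false
  j=4: false
No position in the window satisfies it → formula fails.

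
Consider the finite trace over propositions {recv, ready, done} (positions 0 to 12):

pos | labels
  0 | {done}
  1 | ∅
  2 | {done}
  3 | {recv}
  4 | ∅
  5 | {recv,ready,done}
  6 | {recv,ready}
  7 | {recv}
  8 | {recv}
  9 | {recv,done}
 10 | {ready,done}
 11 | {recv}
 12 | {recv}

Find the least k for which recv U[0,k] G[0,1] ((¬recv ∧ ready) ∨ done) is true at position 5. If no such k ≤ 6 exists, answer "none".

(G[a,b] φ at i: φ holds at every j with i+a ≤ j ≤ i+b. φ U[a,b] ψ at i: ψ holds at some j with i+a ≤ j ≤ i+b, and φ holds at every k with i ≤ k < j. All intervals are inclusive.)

Need earliest j ≥ 5 with G[0,1] ((¬recv ∧ ready) ∨ done), and recv at every k in [5,j-1].
  j=5: rhs fails.
  j=6: rhs fails.
  j=7: rhs fails.
  j=8: rhs fails.
  j=9: rhs holds; lhs holds on [5,8]. k = 4.

4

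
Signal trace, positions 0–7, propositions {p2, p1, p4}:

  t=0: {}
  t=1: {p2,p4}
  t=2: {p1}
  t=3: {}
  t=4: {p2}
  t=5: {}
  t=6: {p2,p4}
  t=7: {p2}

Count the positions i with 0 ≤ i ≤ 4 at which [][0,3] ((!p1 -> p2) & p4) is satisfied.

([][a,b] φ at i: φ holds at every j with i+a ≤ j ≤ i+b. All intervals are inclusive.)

Evaluate at each i in [0,4]:
  i=0: ✗ (fails at j=0)
  i=1: ✗ (fails at j=2)
  i=2: ✗ (fails at j=2)
  i=3: ✗ (fails at j=3)
  i=4: ✗ (fails at j=4)
Positions where it holds: {} → 0.

0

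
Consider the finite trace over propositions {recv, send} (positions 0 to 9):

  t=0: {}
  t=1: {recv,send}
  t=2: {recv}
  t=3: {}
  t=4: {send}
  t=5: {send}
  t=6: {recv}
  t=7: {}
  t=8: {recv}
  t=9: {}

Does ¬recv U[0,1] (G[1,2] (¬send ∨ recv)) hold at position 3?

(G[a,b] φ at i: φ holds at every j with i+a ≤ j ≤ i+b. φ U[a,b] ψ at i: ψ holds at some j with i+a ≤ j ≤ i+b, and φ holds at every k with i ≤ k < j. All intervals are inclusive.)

Need some j in [3,4] with G[1,2] (¬send ∨ recv), and ¬recv at every k in [3,j-1].
  j=3: G[1,2] (¬send ∨ recv) — fails at 4.
  j=4: G[1,2] (¬send ∨ recv) — fails at 5.
No j in the window works → until fails.

Does not hold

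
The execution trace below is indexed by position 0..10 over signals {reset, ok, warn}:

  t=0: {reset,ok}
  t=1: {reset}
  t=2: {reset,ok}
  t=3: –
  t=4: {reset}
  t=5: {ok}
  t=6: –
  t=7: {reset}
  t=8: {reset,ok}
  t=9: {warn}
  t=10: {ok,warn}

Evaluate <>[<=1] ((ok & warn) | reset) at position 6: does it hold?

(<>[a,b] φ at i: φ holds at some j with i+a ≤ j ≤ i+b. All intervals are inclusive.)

Check ((ok & warn) | reset) at each j in [6,7]:
  j=6: false
  j=7: true
Found at j=7 → formula holds.

Holds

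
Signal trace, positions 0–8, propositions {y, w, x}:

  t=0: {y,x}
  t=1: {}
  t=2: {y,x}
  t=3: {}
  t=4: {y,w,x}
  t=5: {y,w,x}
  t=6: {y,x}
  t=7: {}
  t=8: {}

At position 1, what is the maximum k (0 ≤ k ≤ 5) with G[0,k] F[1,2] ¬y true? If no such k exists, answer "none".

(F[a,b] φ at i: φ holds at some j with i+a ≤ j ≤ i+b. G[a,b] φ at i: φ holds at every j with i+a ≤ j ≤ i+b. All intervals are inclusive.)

F[1,2] ¬y must hold from j=1 onward; find where it first fails.
  j=1: holds
  j=2: holds
  j=3: fails
Holds on [1,2], so largest k = 1.

1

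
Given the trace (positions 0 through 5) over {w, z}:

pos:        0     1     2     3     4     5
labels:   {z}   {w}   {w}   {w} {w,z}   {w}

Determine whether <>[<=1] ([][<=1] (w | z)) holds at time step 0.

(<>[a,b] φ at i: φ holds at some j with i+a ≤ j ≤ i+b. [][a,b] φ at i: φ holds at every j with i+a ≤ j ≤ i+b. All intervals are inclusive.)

Holds

Check [][<=1] (w | z) at each j in [0,1]:
  j=0: holds on [0,1]
  j=1: holds on [1,2]
Found at j=0 → formula holds.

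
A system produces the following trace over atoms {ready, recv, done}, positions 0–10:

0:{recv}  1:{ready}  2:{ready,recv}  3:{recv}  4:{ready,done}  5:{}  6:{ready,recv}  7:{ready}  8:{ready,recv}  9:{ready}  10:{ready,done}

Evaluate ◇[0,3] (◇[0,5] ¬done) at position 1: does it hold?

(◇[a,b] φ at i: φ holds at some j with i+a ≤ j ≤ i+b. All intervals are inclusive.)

Yes

Check ◇[0,5] ¬done at each j in [1,4]:
  j=1: holds (witness at 1)
  j=2: holds (witness at 2)
  j=3: holds (witness at 3)
  j=4: holds (witness at 5)
Found at j=1 → formula holds.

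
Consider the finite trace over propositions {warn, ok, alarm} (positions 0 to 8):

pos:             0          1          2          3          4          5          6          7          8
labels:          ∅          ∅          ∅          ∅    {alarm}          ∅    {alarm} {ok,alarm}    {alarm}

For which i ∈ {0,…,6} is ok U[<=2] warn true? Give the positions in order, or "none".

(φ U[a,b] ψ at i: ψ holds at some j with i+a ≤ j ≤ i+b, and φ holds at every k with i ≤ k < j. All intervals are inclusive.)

Evaluate at each i in [0,6]:
  i=0: ✗ (no rhs in [0,2])
  i=1: ✗ (no rhs in [1,3])
  i=2: ✗ (no rhs in [2,4])
  i=3: ✗ (no rhs in [3,5])
  i=4: ✗ (no rhs in [4,6])
  i=5: ✗ (no rhs in [5,7])
  i=6: ✗ (no rhs in [6,8])

none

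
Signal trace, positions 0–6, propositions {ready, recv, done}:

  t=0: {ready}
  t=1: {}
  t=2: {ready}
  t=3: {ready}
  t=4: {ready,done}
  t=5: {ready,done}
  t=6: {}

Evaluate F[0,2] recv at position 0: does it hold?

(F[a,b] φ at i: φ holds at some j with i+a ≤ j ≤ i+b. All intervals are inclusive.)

Does not hold

Check recv at each j in [0,2]:
  j=0: false
  j=1: false
  j=2: false
No position in the window satisfies it → formula fails.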